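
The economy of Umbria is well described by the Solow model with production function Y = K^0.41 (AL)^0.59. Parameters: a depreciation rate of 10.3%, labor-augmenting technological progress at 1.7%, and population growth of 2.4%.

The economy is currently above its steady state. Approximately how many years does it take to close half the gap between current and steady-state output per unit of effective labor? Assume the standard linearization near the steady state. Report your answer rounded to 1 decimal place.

Near the steady state the convergence rate is λ = (1 − α)(n + g + δ).
λ = (1 − 0.41) × 0.144 = 0.59 × 0.144 = 0.08496
Half-life = ln 2 / λ = 0.6931 / 0.08496 ≈ 8.16 years

about 8.2 years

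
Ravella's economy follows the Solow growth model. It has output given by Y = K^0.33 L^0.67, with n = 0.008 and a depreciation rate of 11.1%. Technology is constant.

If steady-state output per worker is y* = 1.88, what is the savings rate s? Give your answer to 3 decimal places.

s ≈ 0.429

In steady state, investment equals break-even investment: s·k^α = (n + δ)·k.
Since y* = [s/(n + δ)]^(α/(1−α)), we have s/(n + δ) = (y*)^((1−α)/α) = 1.88^2.0303 = 3.6027.
Therefore s = 3.6027 × (n + δ) = 3.6027 × 0.119 = 0.4287.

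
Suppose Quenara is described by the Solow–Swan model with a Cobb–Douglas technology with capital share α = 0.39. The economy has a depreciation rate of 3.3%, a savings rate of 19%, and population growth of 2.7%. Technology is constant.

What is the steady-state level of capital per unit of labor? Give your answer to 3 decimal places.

Steady state requires s·f(k) = (n + δ)·k, i.e. s·k^α = (n + δ)·k.
Dividing both sides by k: k^(1−α) = s / (n + δ).
k^0.61 = 0.19 / (0.027 + 0.033) = 0.19 / 0.060 = 3.1667
k* = 3.1667^(1/0.61) ≈ 6.6171

k* = 6.617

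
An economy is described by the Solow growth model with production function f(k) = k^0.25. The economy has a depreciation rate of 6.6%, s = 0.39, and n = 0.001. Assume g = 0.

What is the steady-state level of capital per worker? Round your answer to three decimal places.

At the steady state, Δk = 0, so s·k^α = (n + δ)·k.
Dividing both sides by k: k^(1−α) = s / (n + δ).
k^0.75 = 0.39 / (0.001 + 0.066) = 0.39 / 0.067 = 5.8209
k* = 5.8209^(1/0.75) ≈ 10.4710

k* = 10.471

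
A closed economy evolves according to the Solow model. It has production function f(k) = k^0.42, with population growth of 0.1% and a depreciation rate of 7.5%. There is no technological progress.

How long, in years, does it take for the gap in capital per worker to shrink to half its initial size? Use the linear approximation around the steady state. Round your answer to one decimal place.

half-life ≈ 15.7 years

Near the steady state the convergence rate is λ = (1 − α)(n + δ).
λ = (1 − 0.42) × 0.076 = 0.58 × 0.076 = 0.04408
Half-life = ln 2 / λ = 0.6931 / 0.04408 ≈ 15.72 years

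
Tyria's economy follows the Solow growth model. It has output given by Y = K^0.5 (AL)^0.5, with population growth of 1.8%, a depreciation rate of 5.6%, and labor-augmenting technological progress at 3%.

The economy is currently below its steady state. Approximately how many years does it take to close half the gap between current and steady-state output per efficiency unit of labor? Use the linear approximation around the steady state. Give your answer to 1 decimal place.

half-life ≈ 13.3 years

Near the steady state the convergence rate is λ = (1 − α)(n + g + δ).
λ = (1 − 0.5) × 0.104 = 0.5 × 0.104 = 0.0520
Half-life = ln 2 / λ = 0.6931 / 0.0520 ≈ 13.33 years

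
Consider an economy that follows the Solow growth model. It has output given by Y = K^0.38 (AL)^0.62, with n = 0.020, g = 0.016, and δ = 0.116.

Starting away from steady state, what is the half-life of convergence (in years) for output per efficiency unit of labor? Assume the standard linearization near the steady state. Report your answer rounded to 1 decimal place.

about 7.4 years

Near the steady state the convergence rate is λ = (1 − α)(n + g + δ).
λ = (1 − 0.38) × 0.152 = 0.62 × 0.152 = 0.09424
Half-life = ln 2 / λ = 0.6931 / 0.09424 ≈ 7.35 years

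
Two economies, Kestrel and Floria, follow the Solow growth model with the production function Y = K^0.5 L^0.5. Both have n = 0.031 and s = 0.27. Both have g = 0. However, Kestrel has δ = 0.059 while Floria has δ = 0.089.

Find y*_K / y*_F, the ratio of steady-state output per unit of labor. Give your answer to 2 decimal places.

Steady-state y* = [s/(n + δ)]^(α/(1−α)), so the ratio is [ (s_K/(n + δ)_K) / (s_F/(n + δ)_F) ]^1.
s_K/(n + δ)_K = 0.27/0.090 = 3.0000; s_F/(n + δ)_F = 0.27/0.120 = 2.2500.
Ratio = (3.0000/2.2500)^1 = 1.3333^1 ≈ 1.3333

y*_K / y*_F ≈ 1.33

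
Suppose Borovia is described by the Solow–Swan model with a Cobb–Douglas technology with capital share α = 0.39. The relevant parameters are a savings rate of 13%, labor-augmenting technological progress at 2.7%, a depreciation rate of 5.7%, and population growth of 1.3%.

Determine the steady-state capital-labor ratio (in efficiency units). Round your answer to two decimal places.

In steady state, investment equals break-even investment: s·k^α = (n + g + δ)·k.
Dividing both sides by k: k^(1−α) = s / (n + g + δ).
k^0.61 = 0.13 / (0.013 + 0.027 + 0.057) = 0.13 / 0.097 = 1.3402
k* = 1.3402^(1/0.61) ≈ 1.6161

k* = 1.62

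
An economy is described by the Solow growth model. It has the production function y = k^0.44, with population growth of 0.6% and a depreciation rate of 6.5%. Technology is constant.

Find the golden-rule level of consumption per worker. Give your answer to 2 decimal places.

At the golden rule, f'(k) = n + δ, so α·k^(α−1) = n + δ and k_gold = (α/(n + δ))^(1/(1−α)).
k_gold = (0.44/0.071)^(1/0.56) = 6.1972^1.7857 ≈ 25.9791
c_gold = f(k_gold) − (n + δ)·k_gold = 4.1921 − 0.071×25.9791 ≈ 2.3476

c_gold ≈ 2.35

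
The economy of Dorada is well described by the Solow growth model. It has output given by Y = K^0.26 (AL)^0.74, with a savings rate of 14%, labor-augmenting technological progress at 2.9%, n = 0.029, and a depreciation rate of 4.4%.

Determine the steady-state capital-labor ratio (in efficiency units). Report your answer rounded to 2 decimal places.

Steady state requires s·f(k) = (n + g + δ)·k, i.e. s·k^α = (n + g + δ)·k.
Dividing both sides by k: k^(1−α) = s / (n + g + δ).
k^0.74 = 0.14 / (0.029 + 0.029 + 0.044) = 0.14 / 0.102 = 1.3725
k* = 1.3725^(1/0.74) ≈ 1.5340

k* = 1.53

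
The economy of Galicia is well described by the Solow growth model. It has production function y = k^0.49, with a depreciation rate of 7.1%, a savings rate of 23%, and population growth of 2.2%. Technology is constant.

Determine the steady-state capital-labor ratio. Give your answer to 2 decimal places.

k* = 5.90

At the steady state, Δk = 0, so s·k^α = (n + δ)·k.
Dividing both sides by k: k^(1−α) = s / (n + δ).
k^0.51 = 0.23 / (0.022 + 0.071) = 0.23 / 0.093 = 2.4731
k* = 2.4731^(1/0.51) ≈ 5.9029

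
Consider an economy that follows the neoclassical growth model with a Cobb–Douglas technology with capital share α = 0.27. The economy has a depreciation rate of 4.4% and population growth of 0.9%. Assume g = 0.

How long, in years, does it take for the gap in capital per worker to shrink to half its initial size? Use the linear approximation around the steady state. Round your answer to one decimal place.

Near the steady state the convergence rate is λ = (1 − α)(n + δ).
λ = (1 − 0.27) × 0.053 = 0.73 × 0.053 = 0.03869
Half-life = ln 2 / λ = 0.6931 / 0.03869 ≈ 17.91 years

half-life ≈ 17.9 years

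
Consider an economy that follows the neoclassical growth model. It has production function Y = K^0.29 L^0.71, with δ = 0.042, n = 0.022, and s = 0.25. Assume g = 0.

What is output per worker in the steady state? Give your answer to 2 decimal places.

y* = 1.74

In steady state, investment equals break-even investment: s·k^α = (n + δ)·k.
Rearranging, k^(1−α) = s / (n + δ).
k^0.71 = 0.25 / (0.022 + 0.042) = 0.25 / 0.064 = 3.9063
k* = 3.9063^(1/0.71) ≈ 6.8151
y* = (k*)^α = 6.8151^0.29 ≈ 1.7446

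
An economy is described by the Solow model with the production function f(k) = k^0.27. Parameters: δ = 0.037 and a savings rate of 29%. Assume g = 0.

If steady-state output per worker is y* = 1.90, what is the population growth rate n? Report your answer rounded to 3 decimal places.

At the steady state, Δk = 0, so s·k^α = (n + δ)·k.
Since y* = [s/(n + δ)]^(α/(1−α)), we have s/(n + δ) = (y*)^((1−α)/α) = 1.90^2.7037 = 5.6711.
Therefore n + δ = s / 5.6711 = 0.29 / 5.6711 = 0.0511, so n = 0.0511 − 0.037 = 0.0141.

n ≈ 0.014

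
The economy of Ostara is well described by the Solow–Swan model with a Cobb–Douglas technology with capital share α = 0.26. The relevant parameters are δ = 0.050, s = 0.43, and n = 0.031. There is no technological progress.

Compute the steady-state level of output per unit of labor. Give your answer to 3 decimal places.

In steady state, investment equals break-even investment: s·k^α = (n + δ)·k.
Rearranging, k^(1−α) = s / (n + δ).
k^0.74 = 0.43 / (0.031 + 0.050) = 0.43 / 0.081 = 5.3086
k* = 5.3086^(1/0.74) ≈ 9.5434
y* = (k*)^α = 9.5434^0.26 ≈ 1.7977

y* ≈ 1.798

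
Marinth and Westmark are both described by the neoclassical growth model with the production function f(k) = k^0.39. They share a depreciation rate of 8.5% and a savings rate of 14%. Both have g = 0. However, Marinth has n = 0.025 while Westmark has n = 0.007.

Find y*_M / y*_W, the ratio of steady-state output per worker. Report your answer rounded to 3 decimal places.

Steady-state y* = [s/(n + δ)]^(α/(1−α)), so the ratio is [ (s_M/(n + δ)_M) / (s_W/(n + δ)_W) ]^0.6393.
s_M/(n + δ)_M = 0.14/0.110 = 1.2727; s_W/(n + δ)_W = 0.14/0.092 = 1.5217.
Ratio = (1.2727/1.5217)^0.6393 = 0.8364^0.6393 ≈ 0.8921

y*_M / y*_W ≈ 0.892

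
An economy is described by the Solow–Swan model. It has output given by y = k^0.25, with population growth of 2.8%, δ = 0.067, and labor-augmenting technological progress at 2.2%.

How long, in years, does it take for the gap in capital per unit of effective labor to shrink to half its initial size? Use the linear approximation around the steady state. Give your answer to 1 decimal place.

about 7.9 years

Near the steady state the convergence rate is λ = (1 − α)(n + g + δ).
λ = (1 − 0.25) × 0.117 = 0.75 × 0.117 = 0.08775
Half-life = ln 2 / λ = 0.6931 / 0.08775 ≈ 7.90 years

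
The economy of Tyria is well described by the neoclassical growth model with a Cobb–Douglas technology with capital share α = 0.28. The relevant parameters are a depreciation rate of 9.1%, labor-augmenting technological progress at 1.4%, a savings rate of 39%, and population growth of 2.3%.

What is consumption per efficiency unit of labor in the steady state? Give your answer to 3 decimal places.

Steady state requires s·f(k) = (n + g + δ)·k, i.e. s·k^α = (n + g + δ)·k.
Dividing both sides by k: k^(1−α) = s / (n + g + δ).
k^0.72 = 0.39 / (0.023 + 0.014 + 0.091) = 0.39 / 0.128 = 3.0469
k* = 3.0469^(1/0.72) ≈ 4.6992
y* = (k*)^α = 4.6992^0.28 ≈ 1.5423
c* = (1 − s)·y* = (1 − 0.39) × 1.5423 ≈ 0.9408

c* ≈ 0.941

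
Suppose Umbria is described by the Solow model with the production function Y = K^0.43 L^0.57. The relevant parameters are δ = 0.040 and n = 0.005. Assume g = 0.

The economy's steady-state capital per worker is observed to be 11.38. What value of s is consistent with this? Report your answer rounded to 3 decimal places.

s ≈ 0.180

In steady state, investment equals break-even investment: s·k^α = (n + δ)·k.
So s / (n + δ) = (k*)^(1−α) = 11.38^0.57 = 3.9995.
Therefore s = 3.9995 × (n + δ) = 3.9995 × 0.045 = 0.1800.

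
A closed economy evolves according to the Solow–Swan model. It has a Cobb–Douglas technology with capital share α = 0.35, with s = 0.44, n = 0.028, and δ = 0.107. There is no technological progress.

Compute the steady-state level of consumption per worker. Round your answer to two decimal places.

At the steady state, Δk = 0, so s·k^α = (n + δ)·k.
Dividing both sides by k: k^(1−α) = s / (n + δ).
k^0.65 = 0.44 / (0.028 + 0.107) = 0.44 / 0.135 = 3.2593
k* = 3.2593^(1/0.65) ≈ 6.1578
y* = (k*)^α = 6.1578^0.35 ≈ 1.8893
c* = (1 − s)·y* = (1 − 0.44) × 1.8893 ≈ 1.0580

c* = 1.06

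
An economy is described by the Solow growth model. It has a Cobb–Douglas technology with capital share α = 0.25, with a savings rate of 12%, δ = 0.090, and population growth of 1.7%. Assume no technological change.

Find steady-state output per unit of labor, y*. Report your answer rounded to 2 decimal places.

Steady state requires s·f(k) = (n + δ)·k, i.e. s·k^α = (n + δ)·k.
Rearranging, k^(1−α) = s / (n + δ).
k^0.75 = 0.12 / (0.017 + 0.090) = 0.12 / 0.107 = 1.1215
k* = 1.1215^(1/0.75) ≈ 1.1652
y* = (k*)^α = 1.1652^0.25 ≈ 1.0390

y* = 1.04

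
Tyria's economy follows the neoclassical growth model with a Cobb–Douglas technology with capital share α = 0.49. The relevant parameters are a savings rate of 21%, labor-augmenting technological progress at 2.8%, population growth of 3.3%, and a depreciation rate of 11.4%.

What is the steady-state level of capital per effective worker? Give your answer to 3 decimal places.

k* = 1.430

In steady state, investment equals break-even investment: s·k^α = (n + g + δ)·k.
Rearranging, k^(1−α) = s / (n + g + δ).
k^0.51 = 0.21 / (0.033 + 0.028 + 0.114) = 0.21 / 0.175 = 1.2000
k* = 1.2000^(1/0.51) ≈ 1.4297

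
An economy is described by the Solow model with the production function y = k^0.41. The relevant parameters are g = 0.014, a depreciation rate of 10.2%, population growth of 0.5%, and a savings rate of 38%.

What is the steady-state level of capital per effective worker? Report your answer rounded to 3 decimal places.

At the steady state, Δk = 0, so s·k^α = (n + g + δ)·k.
Rearranging, k^(1−α) = s / (n + g + δ).
k^0.59 = 0.38 / (0.005 + 0.014 + 0.102) = 0.38 / 0.121 = 3.1405
k* = 3.1405^(1/0.59) ≈ 6.9562

k* = 6.956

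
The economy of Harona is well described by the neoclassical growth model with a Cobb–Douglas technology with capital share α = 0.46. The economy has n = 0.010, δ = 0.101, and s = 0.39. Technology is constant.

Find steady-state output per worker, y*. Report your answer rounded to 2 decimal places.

In steady state, investment equals break-even investment: s·k^α = (n + δ)·k.
Dividing both sides by k: k^(1−α) = s / (n + δ).
k^0.54 = 0.39 / (0.010 + 0.101) = 0.39 / 0.111 = 3.5135
k* = 3.5135^(1/0.54) ≈ 10.2478
y* = (k*)^α = 10.2478^0.46 ≈ 2.9167

y* ≈ 2.92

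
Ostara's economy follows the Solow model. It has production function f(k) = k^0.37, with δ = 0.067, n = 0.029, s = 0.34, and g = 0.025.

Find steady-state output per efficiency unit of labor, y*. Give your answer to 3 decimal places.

y* ≈ 1.835

In steady state, investment equals break-even investment: s·k^α = (n + g + δ)·k.
Rearranging, k^(1−α) = s / (n + g + δ).
k^0.63 = 0.34 / (0.029 + 0.025 + 0.067) = 0.34 / 0.121 = 2.8099
k* = 2.8099^(1/0.63) ≈ 5.1548
y* = (k*)^α = 5.1548^0.37 ≈ 1.8345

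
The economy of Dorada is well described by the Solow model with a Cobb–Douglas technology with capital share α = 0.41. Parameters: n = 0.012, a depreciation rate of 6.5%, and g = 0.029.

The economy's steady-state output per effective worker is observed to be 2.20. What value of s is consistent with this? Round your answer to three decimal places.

At the steady state, Δk = 0, so s·k^α = (n + g + δ)·k.
Since y* = [s/(n + g + δ)]^(α/(1−α)), we have s/(n + g + δ) = (y*)^((1−α)/α) = 2.20^1.439 = 3.1099.
Therefore s = 3.1099 × (n + g + δ) = 3.1099 × 0.106 = 0.3296.

s ≈ 0.330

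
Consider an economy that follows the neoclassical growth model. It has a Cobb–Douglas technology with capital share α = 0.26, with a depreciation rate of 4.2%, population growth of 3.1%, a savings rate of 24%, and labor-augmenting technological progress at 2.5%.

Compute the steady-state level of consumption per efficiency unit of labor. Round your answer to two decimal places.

At the steady state, Δk = 0, so s·k^α = (n + g + δ)·k.
Rearranging, k^(1−α) = s / (n + g + δ).
k^0.74 = 0.24 / (0.031 + 0.025 + 0.042) = 0.24 / 0.098 = 2.4490
k* = 2.4490^(1/0.74) ≈ 3.3548
y* = (k*)^α = 3.3548^0.26 ≈ 1.3699
c* = (1 − s)·y* = (1 − 0.24) × 1.3699 ≈ 1.0411

c* ≈ 1.04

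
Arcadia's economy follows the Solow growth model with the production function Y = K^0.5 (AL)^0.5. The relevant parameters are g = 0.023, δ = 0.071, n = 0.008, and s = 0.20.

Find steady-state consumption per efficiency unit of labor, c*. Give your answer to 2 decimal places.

c* ≈ 1.57

In steady state, investment equals break-even investment: s·k^α = (n + g + δ)·k.
Dividing both sides by k: k^(1−α) = s / (n + g + δ).
k^0.5 = 0.20 / (0.008 + 0.023 + 0.071) = 0.20 / 0.102 = 1.9608
k* = 1.9608^(1/0.5) ≈ 3.8447
y* = (k*)^α = 3.8447^0.5 ≈ 1.9608
c* = (1 − s)·y* = (1 − 0.20) × 1.9608 ≈ 1.5686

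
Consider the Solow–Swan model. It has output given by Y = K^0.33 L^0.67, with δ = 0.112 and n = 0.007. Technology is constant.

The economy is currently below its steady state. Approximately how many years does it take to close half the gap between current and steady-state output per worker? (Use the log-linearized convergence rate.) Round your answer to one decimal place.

t_½ ≈ 8.7 years

Near the steady state the convergence rate is λ = (1 − α)(n + δ).
λ = (1 − 0.33) × 0.119 = 0.67 × 0.119 = 0.07973
Half-life = ln 2 / λ = 0.6931 / 0.07973 ≈ 8.69 years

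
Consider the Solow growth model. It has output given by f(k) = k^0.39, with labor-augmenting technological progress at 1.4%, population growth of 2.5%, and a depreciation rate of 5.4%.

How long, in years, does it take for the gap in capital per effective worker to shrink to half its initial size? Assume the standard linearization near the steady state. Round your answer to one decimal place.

half-life ≈ 12.2 years

Near the steady state the convergence rate is λ = (1 − α)(n + g + δ).
λ = (1 − 0.39) × 0.093 = 0.61 × 0.093 = 0.05673
Half-life = ln 2 / λ = 0.6931 / 0.05673 ≈ 12.22 years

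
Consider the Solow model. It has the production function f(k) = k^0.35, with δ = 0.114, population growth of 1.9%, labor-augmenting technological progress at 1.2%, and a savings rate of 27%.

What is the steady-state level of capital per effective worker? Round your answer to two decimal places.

At the steady state, Δk = 0, so s·k^α = (n + g + δ)·k.
Dividing both sides by k: k^(1−α) = s / (n + g + δ).
k^0.65 = 0.27 / (0.019 + 0.012 + 0.114) = 0.27 / 0.145 = 1.8621
k* = 1.8621^(1/0.65) ≈ 2.6025

k* = 2.60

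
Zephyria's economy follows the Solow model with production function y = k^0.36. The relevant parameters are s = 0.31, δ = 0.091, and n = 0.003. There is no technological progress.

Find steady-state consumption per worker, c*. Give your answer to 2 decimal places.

At the steady state, Δk = 0, so s·k^α = (n + δ)·k.
Rearranging, k^(1−α) = s / (n + δ).
k^0.64 = 0.31 / (0.003 + 0.091) = 0.31 / 0.094 = 3.2979
k* = 3.2979^(1/0.64) ≈ 6.4528
y* = (k*)^α = 6.4528^0.36 ≈ 1.9566
c* = (1 − s)·y* = (1 − 0.31) × 1.9566 ≈ 1.3501

c* ≈ 1.35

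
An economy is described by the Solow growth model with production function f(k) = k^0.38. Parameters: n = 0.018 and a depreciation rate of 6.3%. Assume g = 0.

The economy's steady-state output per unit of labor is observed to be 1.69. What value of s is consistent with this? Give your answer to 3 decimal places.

s ≈ 0.191

At the steady state, Δk = 0, so s·k^α = (n + δ)·k.
Since y* = [s/(n + δ)]^(α/(1−α)), we have s/(n + δ) = (y*)^((1−α)/α) = 1.69^1.6316 = 2.3541.
Therefore s = 2.3541 × (n + δ) = 2.3541 × 0.081 = 0.1907.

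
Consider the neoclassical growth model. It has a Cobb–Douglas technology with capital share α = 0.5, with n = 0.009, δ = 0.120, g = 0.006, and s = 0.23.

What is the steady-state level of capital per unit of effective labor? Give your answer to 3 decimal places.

k* ≈ 2.903

Steady state requires s·f(k) = (n + g + δ)·k, i.e. s·k^α = (n + g + δ)·k.
Dividing both sides by k: k^(1−α) = s / (n + g + δ).
k^0.5 = 0.23 / (0.009 + 0.006 + 0.120) = 0.23 / 0.135 = 1.7037
k* = 1.7037^(1/0.5) ≈ 2.9026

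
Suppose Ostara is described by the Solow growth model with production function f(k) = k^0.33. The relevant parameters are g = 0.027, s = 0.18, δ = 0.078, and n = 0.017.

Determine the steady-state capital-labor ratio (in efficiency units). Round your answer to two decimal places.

In steady state, investment equals break-even investment: s·k^α = (n + g + δ)·k.
Dividing both sides by k: k^(1−α) = s / (n + g + δ).
k^0.67 = 0.18 / (0.017 + 0.027 + 0.078) = 0.18 / 0.122 = 1.4754
k* = 1.4754^(1/0.67) ≈ 1.7869

k* ≈ 1.79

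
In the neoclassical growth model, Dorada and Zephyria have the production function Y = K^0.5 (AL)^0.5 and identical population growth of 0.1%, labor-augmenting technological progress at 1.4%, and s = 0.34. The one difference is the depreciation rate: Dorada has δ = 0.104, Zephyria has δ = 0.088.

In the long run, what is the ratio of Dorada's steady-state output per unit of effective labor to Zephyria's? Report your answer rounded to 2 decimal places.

Steady-state y* = [s/(n + g + δ)]^(α/(1−α)), so the ratio is [ (s_D/(n + g + δ)_D) / (s_Z/(n + g + δ)_Z) ]^1.
s_D/(n + g + δ)_D = 0.34/0.119 = 2.8571; s_Z/(n + g + δ)_Z = 0.34/0.103 = 3.3010.
Ratio = (2.8571/3.3010)^1 = 0.8655^1 ≈ 0.8655

ratio ≈ 0.87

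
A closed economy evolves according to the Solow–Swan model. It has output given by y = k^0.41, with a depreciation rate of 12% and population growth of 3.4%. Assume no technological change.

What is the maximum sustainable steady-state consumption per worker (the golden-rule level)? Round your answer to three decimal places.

c_gold ≈ 1.165

At the golden rule, f'(k) = n + δ, so α·k^(α−1) = n + δ and k_gold = (α/(n + δ))^(1/(1−α)).
k_gold = (0.41/0.154)^(1/0.59) = 2.6623^1.6949 ≈ 5.2574
c_gold = f(k_gold) − (n + δ)·k_gold = 1.9748 − 0.154×5.2574 ≈ 1.1652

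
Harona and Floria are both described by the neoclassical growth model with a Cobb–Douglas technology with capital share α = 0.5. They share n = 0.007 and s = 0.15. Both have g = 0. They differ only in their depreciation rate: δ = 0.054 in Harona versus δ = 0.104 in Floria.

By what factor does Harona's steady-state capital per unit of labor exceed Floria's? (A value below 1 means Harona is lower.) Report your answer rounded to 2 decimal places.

k*_H / k*_F ≈ 3.31

Steady-state k* = [s/(n + δ)]^(1/(1−α)), so the ratio is [ (s_H/(n + δ)_H) / (s_F/(n + δ)_F) ]^2.
s_H/(n + δ)_H = 0.15/0.061 = 2.4590; s_F/(n + δ)_F = 0.15/0.111 = 1.3514.
Ratio = (2.4590/1.3514)^2 = 1.8196^2 ≈ 3.3109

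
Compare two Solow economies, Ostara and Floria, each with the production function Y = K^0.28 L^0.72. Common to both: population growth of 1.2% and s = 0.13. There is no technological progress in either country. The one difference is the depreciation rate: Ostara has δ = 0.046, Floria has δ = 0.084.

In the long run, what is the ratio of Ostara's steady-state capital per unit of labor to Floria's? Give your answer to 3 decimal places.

k*_O / k*_F ≈ 2.013

Steady-state k* = [s/(n + δ)]^(1/(1−α)), so the ratio is [ (s_O/(n + δ)_O) / (s_F/(n + δ)_F) ]^1.3889.
s_O/(n + δ)_O = 0.13/0.058 = 2.2414; s_F/(n + δ)_F = 0.13/0.096 = 1.3542.
Ratio = (2.2414/1.3542)^1.3889 = 1.6551^1.3889 ≈ 2.0134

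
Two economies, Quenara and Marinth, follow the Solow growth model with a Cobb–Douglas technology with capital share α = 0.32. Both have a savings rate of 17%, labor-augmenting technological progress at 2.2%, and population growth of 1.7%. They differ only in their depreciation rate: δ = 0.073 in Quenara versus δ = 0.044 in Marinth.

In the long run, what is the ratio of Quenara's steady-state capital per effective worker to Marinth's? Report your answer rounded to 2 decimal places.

Steady-state k* = [s/(n + g + δ)]^(1/(1−α)), so the ratio is [ (s_Q/(n + g + δ)_Q) / (s_M/(n + g + δ)_M) ]^1.4706.
s_Q/(n + g + δ)_Q = 0.17/0.112 = 1.5179; s_M/(n + g + δ)_M = 0.17/0.083 = 2.0482.
Ratio = (1.5179/2.0482)^1.4706 = 0.7411^1.4706 ≈ 0.6436

k*_Q / k*_M ≈ 0.64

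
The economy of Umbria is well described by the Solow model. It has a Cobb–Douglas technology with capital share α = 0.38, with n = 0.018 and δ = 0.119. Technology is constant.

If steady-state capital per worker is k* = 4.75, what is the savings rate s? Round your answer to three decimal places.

s ≈ 0.360

In steady state, investment equals break-even investment: s·k^α = (n + δ)·k.
So s / (n + δ) = (k*)^(1−α) = 4.75^0.62 = 2.6275.
Therefore s = 2.6275 × (n + δ) = 2.6275 × 0.137 = 0.3600.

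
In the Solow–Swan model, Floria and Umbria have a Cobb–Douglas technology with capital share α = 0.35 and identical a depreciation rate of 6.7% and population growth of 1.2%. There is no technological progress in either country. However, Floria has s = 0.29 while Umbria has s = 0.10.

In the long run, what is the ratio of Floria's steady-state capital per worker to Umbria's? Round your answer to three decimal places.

ratio ≈ 5.145

Steady-state k* = [s/(n + δ)]^(1/(1−α)), so the ratio is [ (s_F/(n + δ)_F) / (s_U/(n + δ)_U) ]^1.5385.
s_F/(n + δ)_F = 0.29/0.079 = 3.6709; s_U/(n + δ)_U = 0.10/0.079 = 1.2658.
Ratio = (3.6709/1.2658)^1.5385 = 2.9001^1.5385 ≈ 5.1454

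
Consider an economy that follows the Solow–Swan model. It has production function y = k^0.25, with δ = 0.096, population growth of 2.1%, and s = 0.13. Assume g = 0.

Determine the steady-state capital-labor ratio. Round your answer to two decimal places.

k* ≈ 1.15

In steady state, investment equals break-even investment: s·k^α = (n + δ)·k.
Rearranging, k^(1−α) = s / (n + δ).
k^0.75 = 0.13 / (0.021 + 0.096) = 0.13 / 0.117 = 1.1111
k* = 1.1111^(1/0.75) ≈ 1.1508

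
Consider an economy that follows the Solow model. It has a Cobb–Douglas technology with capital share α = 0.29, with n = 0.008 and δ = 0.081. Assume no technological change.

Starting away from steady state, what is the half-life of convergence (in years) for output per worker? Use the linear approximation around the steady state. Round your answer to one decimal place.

Near the steady state the convergence rate is λ = (1 − α)(n + δ).
λ = (1 − 0.29) × 0.089 = 0.71 × 0.089 = 0.06319
Half-life = ln 2 / λ = 0.6931 / 0.06319 ≈ 10.97 years

half-life ≈ 11.0 years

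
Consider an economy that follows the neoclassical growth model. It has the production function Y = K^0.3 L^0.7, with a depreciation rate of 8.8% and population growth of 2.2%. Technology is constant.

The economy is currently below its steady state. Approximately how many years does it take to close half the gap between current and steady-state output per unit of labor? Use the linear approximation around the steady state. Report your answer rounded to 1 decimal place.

Near the steady state the convergence rate is λ = (1 − α)(n + δ).
λ = (1 − 0.3) × 0.110 = 0.7 × 0.110 = 0.0770
Half-life = ln 2 / λ = 0.6931 / 0.0770 ≈ 9.00 years

t_½ ≈ 9.0 years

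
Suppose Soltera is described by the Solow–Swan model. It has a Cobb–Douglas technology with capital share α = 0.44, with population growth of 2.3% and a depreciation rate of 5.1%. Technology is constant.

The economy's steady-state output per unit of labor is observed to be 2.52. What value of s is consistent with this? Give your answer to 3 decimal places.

In steady state, investment equals break-even investment: s·k^α = (n + δ)·k.
Since y* = [s/(n + δ)]^(α/(1−α)), we have s/(n + δ) = (y*)^((1−α)/α) = 2.52^1.2727 = 3.2424.
Therefore s = 3.2424 × (n + δ) = 3.2424 × 0.074 = 0.2399.

s ≈ 0.240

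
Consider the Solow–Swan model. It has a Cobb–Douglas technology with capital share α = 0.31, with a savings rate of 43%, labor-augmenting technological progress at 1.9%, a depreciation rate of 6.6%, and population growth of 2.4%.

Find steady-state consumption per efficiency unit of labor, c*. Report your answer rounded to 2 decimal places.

c* ≈ 1.06

Steady state requires s·f(k) = (n + g + δ)·k, i.e. s·k^α = (n + g + δ)·k.
Dividing both sides by k: k^(1−α) = s / (n + g + δ).
k^0.69 = 0.43 / (0.024 + 0.019 + 0.066) = 0.43 / 0.109 = 3.9450
k* = 3.9450^(1/0.69) ≈ 7.3086
y* = (k*)^α = 7.3086^0.31 ≈ 1.8526
c* = (1 − s)·y* = (1 − 0.43) × 1.8526 ≈ 1.0560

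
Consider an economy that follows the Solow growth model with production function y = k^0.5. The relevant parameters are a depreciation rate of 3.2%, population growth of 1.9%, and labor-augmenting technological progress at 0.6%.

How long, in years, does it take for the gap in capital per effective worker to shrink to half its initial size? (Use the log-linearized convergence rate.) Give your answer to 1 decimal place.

t_½ ≈ 24.3 years

Near the steady state the convergence rate is λ = (1 − α)(n + g + δ).
λ = (1 − 0.5) × 0.057 = 0.5 × 0.057 = 0.0285
Half-life = ln 2 / λ = 0.6931 / 0.0285 ≈ 24.32 years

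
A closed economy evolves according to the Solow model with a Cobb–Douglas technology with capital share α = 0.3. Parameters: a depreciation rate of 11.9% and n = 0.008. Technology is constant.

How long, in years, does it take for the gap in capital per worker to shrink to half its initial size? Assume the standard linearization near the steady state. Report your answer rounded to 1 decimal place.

Near the steady state the convergence rate is λ = (1 − α)(n + δ).
λ = (1 − 0.3) × 0.127 = 0.7 × 0.127 = 0.0889
Half-life = ln 2 / λ = 0.6931 / 0.0889 ≈ 7.80 years

about 7.8 years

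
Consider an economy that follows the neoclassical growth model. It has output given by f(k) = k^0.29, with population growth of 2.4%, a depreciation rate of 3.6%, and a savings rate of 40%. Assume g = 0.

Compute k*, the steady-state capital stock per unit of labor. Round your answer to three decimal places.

k* = 14.469

Steady state requires s·f(k) = (n + δ)·k, i.e. s·k^α = (n + δ)·k.
Dividing both sides by k: k^(1−α) = s / (n + δ).
k^0.71 = 0.40 / (0.024 + 0.036) = 0.40 / 0.060 = 6.6667
k* = 6.6667^(1/0.71) ≈ 14.4690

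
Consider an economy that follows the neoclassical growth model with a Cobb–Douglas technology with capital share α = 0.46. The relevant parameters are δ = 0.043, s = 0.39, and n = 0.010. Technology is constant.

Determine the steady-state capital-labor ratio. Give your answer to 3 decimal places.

At the steady state, Δk = 0, so s·k^α = (n + δ)·k.
Rearranging, k^(1−α) = s / (n + δ).
k^0.54 = 0.39 / (0.010 + 0.043) = 0.39 / 0.053 = 7.3585
k* = 7.3585^(1/0.54) ≈ 40.2870

k* ≈ 40.287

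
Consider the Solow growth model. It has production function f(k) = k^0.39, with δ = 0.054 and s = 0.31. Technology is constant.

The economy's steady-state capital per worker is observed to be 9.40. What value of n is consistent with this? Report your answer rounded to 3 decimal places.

At the steady state, Δk = 0, so s·k^α = (n + δ)·k.
So s / (n + δ) = (k*)^(1−α) = 9.40^0.61 = 3.9229.
Therefore n + δ = s / 3.9229 = 0.31 / 3.9229 = 0.0790, so n = 0.0790 − 0.054 = 0.0250.

n ≈ 0.025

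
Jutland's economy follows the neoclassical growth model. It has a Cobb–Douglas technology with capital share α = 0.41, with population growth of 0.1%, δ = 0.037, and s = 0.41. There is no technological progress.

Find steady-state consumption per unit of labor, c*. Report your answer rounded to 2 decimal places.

c* ≈ 3.08

In steady state, investment equals break-even investment: s·k^α = (n + δ)·k.
Rearranging, k^(1−α) = s / (n + δ).
k^0.59 = 0.41 / (0.001 + 0.037) = 0.41 / 0.038 = 10.7895
k* = 10.7895^(1/0.59) ≈ 56.3443
y* = (k*)^α = 56.3443^0.41 ≈ 5.2221
c* = (1 − s)·y* = (1 − 0.41) × 5.2221 ≈ 3.0810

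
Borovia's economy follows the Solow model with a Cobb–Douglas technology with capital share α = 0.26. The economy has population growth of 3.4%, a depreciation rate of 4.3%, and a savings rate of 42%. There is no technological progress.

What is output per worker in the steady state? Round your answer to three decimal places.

y* ≈ 1.815

Steady state requires s·f(k) = (n + δ)·k, i.e. s·k^α = (n + δ)·k.
Rearranging, k^(1−α) = s / (n + δ).
k^0.74 = 0.42 / (0.034 + 0.043) = 0.42 / 0.077 = 5.4545
k* = 5.4545^(1/0.74) ≈ 9.8995
y* = (k*)^α = 9.8995^0.26 ≈ 1.8149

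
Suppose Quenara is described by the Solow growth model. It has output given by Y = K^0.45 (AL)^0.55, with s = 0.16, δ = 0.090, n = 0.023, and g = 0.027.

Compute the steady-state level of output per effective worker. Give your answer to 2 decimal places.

In steady state, investment equals break-even investment: s·k^α = (n + g + δ)·k.
Rearranging, k^(1−α) = s / (n + g + δ).
k^0.55 = 0.16 / (0.023 + 0.027 + 0.090) = 0.16 / 0.140 = 1.1429
k* = 1.1429^(1/0.55) ≈ 1.2749
y* = (k*)^α = 1.2749^0.45 ≈ 1.1155

y* = 1.12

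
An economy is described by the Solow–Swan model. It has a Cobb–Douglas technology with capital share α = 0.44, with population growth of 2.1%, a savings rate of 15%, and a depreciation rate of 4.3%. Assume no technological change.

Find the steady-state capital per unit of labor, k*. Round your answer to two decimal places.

k* ≈ 4.58

Steady state requires s·f(k) = (n + δ)·k, i.e. s·k^α = (n + δ)·k.
Rearranging, k^(1−α) = s / (n + δ).
k^0.56 = 0.15 / (0.021 + 0.043) = 0.15 / 0.064 = 2.3438
k* = 2.3438^(1/0.56) ≈ 4.5769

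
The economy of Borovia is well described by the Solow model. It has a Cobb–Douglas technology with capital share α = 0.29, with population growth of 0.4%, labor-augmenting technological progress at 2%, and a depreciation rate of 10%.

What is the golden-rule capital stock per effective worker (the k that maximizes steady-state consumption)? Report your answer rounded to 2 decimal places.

The golden rule sets f'(k) = n + g + δ, i.e. α·k^(α−1) = n + g + δ.
So k^(1−α) = α / (n + g + δ) = 0.29 / 0.124 = 2.3387.
k_gold = 2.3387^(1/0.71) ≈ 3.3089

k_gold ≈ 3.31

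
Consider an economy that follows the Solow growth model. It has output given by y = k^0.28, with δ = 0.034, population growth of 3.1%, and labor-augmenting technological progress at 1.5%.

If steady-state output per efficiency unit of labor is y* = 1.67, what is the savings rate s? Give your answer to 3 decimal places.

s ≈ 0.299

At the steady state, Δk = 0, so s·k^α = (n + g + δ)·k.
Since y* = [s/(n + g + δ)]^(α/(1−α)), we have s/(n + g + δ) = (y*)^((1−α)/α) = 1.67^2.5714 = 3.7385.
Therefore s = 3.7385 × (n + g + δ) = 3.7385 × 0.080 = 0.2991.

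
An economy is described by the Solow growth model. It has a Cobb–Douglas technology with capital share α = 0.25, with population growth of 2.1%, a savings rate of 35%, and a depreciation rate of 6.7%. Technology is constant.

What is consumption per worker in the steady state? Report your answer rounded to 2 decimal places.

At the steady state, Δk = 0, so s·k^α = (n + δ)·k.
Dividing both sides by k: k^(1−α) = s / (n + δ).
k^0.75 = 0.35 / (0.021 + 0.067) = 0.35 / 0.088 = 3.9773
k* = 3.9773^(1/0.75) ≈ 6.3016
y* = (k*)^α = 6.3016^0.25 ≈ 1.5844
c* = (1 − s)·y* = (1 − 0.35) × 1.5844 ≈ 1.0299

c* ≈ 1.03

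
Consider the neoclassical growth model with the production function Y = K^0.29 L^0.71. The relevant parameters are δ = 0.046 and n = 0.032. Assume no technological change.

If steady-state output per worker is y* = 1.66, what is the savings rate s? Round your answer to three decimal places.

s ≈ 0.270

In steady state, investment equals break-even investment: s·k^α = (n + δ)·k.
Since y* = [s/(n + δ)]^(α/(1−α)), we have s/(n + δ) = (y*)^((1−α)/α) = 1.66^2.4483 = 3.4585.
Therefore s = 3.4585 × (n + δ) = 3.4585 × 0.078 = 0.2698.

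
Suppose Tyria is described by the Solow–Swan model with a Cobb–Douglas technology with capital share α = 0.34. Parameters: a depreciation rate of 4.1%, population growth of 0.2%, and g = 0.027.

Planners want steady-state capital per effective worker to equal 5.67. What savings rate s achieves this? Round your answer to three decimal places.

In steady state, investment equals break-even investment: s·k^α = (n + g + δ)·k.
So s / (n + g + δ) = (k*)^(1−α) = 5.67^0.66 = 3.1431.
Therefore s = 3.1431 × (n + g + δ) = 3.1431 × 0.070 = 0.2200.

s ≈ 0.220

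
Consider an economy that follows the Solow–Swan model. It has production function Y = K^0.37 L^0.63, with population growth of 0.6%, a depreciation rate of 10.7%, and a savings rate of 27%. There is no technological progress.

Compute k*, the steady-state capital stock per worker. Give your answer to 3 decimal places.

k* ≈ 3.985

Steady state requires s·f(k) = (n + δ)·k, i.e. s·k^α = (n + δ)·k.
Dividing both sides by k: k^(1−α) = s / (n + δ).
k^0.63 = 0.27 / (0.006 + 0.107) = 0.27 / 0.113 = 2.3894
k* = 2.3894^(1/0.63) ≈ 3.9853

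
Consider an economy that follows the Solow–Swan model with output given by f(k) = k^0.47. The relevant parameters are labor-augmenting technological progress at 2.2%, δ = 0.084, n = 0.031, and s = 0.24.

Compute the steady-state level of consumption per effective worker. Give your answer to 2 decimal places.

At the steady state, Δk = 0, so s·k^α = (n + g + δ)·k.
Dividing both sides by k: k^(1−α) = s / (n + g + δ).
k^0.53 = 0.24 / (0.031 + 0.022 + 0.084) = 0.24 / 0.137 = 1.7518
k* = 1.7518^(1/0.53) ≈ 2.8801
y* = (k*)^α = 2.8801^0.47 ≈ 1.6441
c* = (1 − s)·y* = (1 − 0.24) × 1.6441 ≈ 1.2495

c* = 1.25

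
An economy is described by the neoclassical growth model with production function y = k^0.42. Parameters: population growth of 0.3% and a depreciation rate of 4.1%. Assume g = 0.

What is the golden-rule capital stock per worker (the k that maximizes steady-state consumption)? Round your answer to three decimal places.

The golden rule sets f'(k) = n + δ, i.e. α·k^(α−1) = n + δ.
So k^(1−α) = α / (n + δ) = 0.42 / 0.044 = 9.5455.
k_gold = 9.5455^(1/0.58) ≈ 48.8999

k_gold ≈ 48.900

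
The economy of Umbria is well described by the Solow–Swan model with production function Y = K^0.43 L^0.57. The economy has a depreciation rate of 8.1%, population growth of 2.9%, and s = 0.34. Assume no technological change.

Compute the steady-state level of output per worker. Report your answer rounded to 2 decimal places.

y* = 2.34

In steady state, investment equals break-even investment: s·k^α = (n + δ)·k.
Dividing both sides by k: k^(1−α) = s / (n + δ).
k^0.57 = 0.34 / (0.029 + 0.081) = 0.34 / 0.110 = 3.0909
k* = 3.0909^(1/0.57) ≈ 7.2410
y* = (k*)^α = 7.2410^0.43 ≈ 2.3427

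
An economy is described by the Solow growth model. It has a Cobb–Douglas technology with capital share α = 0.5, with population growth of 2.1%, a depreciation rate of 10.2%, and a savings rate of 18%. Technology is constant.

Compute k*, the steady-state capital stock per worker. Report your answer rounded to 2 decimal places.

k* = 2.14

At the steady state, Δk = 0, so s·k^α = (n + δ)·k.
Rearranging, k^(1−α) = s / (n + δ).
k^0.5 = 0.18 / (0.021 + 0.102) = 0.18 / 0.123 = 1.4634
k* = 1.4634^(1/0.5) ≈ 2.1415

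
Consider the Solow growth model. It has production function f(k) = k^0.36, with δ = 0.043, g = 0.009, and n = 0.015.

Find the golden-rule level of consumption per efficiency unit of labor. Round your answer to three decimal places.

c_gold ≈ 1.648

At the golden rule, f'(k) = n + g + δ, so α·k^(α−1) = n + g + δ and k_gold = (α/(n + g + δ))^(1/(1−α)).
k_gold = (0.36/0.067)^(1/0.64) = 5.3731^1.5625 ≈ 13.8349
c_gold = f(k_gold) − (n + g + δ)·k_gold = 2.5748 − 0.067×13.8349 ≈ 1.6479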